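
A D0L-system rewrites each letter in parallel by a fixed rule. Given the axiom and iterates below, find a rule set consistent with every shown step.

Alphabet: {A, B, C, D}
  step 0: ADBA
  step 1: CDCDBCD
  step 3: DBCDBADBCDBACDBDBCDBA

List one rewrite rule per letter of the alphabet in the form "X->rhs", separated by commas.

  step 0 ⇒ step 1: ADBA ⇒ CD·C·DB·CD
    A ↦ CD
    B ↦ DB
    D ↦ C
    C ↦ BA  (constrained at step 1)

A->CD, B->DB, C->BA, D->C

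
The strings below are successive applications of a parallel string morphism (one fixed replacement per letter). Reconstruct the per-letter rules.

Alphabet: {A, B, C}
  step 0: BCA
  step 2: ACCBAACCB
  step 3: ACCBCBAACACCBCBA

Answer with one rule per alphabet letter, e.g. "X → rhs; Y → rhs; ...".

A->AC, B->A, C->CB

  step 2 ⇒ step 3: ACCBAACCB ⇒ AC·CB·CB·A·AC·AC·CB·CB·A
    A ↦ AC
    B ↦ A
    C ↦ CB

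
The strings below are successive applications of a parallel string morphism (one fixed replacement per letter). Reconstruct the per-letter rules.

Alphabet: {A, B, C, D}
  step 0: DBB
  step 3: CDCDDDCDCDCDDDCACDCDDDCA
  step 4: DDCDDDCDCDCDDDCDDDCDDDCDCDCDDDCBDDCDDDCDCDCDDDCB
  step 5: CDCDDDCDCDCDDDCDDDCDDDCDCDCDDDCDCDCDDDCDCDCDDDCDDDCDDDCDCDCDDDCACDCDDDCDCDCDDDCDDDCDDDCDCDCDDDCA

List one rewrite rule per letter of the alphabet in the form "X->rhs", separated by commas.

  step 4 ⇒ step 5: DDCDDDCDCDCDDDCDDDCDDDCDCDCDDDCBDDCDDDCDCDCDDDCB ⇒ CD·CD·DD·CD·CD·CD·DD·CD·DD·CD·DD·CD·CD·CD·DD·CD·CD·CD·DD·CD·CD·CD·DD·CD·DD·CD·DD·CD·CD·CD·DD·CA·CD·CD·DD·CD·CD·CD·DD·CD·DD·CD·DD·CD·CD·CD·DD·CA
    B ↦ CA
    C ↦ DD
    D ↦ CD
  step 3 ⇒ step 4: CDCDDDCDCDCDDDCACDCDDDCA ⇒ DD·CD·DD·CD·CD·CD·DD·CD·DD·CD·DD·CD·CD·CD·DD·CB·DD·CD·DD·CD·CD·CD·DD·CB
    A ↦ CB

A->CB, B->CA, C->DD, D->CD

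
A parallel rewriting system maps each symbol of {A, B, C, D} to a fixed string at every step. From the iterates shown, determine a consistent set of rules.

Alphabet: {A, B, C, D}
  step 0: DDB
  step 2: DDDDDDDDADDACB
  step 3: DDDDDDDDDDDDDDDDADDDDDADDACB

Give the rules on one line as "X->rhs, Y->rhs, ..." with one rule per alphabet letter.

  step 2 ⇒ step 3: DDDDDDDDADDACB ⇒ DD·DD·DD·DD·DD·DD·DD·DD·AD·DD·DD·AD·D·ACB
    A ↦ AD
    B ↦ ACB
    C ↦ D
    D ↦ DD

A->AD, B->ACB, C->D, D->DD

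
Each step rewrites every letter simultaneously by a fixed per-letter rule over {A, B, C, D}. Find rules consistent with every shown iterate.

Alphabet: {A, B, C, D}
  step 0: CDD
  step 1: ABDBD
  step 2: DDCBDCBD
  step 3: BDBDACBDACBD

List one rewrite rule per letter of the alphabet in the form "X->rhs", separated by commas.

A->DD, B->C, C->A, D->BD

  step 2 ⇒ step 3: DDCBDCBD ⇒ BD·BD·A·C·BD·A·C·BD
    B ↦ C
    C ↦ A
    D ↦ BD
  step 1 ⇒ step 2: ABDBD ⇒ DD·C·BD·C·BD
    A ↦ DD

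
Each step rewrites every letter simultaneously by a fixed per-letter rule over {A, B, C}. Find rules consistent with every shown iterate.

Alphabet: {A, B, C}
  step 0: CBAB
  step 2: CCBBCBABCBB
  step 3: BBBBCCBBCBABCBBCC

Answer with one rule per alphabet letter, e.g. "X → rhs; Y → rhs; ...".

A->BAB, B->C, C->BB

  step 2 ⇒ step 3: CCBBCBABCBB ⇒ BB·BB·C·C·BB·C·BAB·C·BB·C·C
    A ↦ BAB
    B ↦ C
    C ↦ BB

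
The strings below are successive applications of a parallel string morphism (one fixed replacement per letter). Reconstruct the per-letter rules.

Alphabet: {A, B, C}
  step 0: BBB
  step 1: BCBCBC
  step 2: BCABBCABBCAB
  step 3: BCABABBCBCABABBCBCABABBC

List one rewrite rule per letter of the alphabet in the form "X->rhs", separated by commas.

  step 2 ⇒ step 3: BCABBCABBCAB ⇒ BC·AB·AB·BC·BC·AB·AB·BC·BC·AB·AB·BC
    A ↦ AB
    B ↦ BC
    C ↦ AB

A->AB, B->BC, C->AB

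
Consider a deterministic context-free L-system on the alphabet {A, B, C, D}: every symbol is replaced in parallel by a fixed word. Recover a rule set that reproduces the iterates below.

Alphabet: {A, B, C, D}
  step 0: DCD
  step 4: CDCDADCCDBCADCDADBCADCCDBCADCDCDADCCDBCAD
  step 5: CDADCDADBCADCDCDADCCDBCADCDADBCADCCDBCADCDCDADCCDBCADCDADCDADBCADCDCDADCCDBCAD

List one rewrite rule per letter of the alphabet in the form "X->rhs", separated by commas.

A->BC, B->C, C->CD, D->AD

  step 4 ⇒ step 5: CDCDADCCDBCADCDADBCADCCDBCADCDCDADCCDBCAD ⇒ CD·AD·CD·AD·BC·AD·CD·CD·AD·C·CD·BC·AD·CD·AD·BC·AD·C·CD·BC·AD·CD·CD·AD·C·CD·BC·AD·CD·AD·CD·AD·BC·AD·CD·CD·AD·C·CD·BC·AD
    A ↦ BC
    B ↦ C
    C ↦ CD
    D ↦ AD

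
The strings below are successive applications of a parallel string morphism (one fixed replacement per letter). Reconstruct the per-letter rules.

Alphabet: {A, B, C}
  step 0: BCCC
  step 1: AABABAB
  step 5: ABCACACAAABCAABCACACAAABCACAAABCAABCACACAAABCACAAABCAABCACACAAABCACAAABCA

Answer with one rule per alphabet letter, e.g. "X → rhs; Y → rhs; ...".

A->CA, B->A, C->AB

  step 0 ⇒ step 1: BCCC ⇒ A·AB·AB·AB
    B ↦ A
    C ↦ AB
    A ↦ CA  (constrained at step 1)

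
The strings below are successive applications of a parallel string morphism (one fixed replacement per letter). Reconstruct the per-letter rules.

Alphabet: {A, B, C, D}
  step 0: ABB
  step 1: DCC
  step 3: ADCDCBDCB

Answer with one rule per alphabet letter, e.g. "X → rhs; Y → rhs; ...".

A->D, B->C, C->AD, D->CB

  step 0 ⇒ step 1: ABB ⇒ D·C·C
    A ↦ D
    B ↦ C
    C ↦ AD  (constrained at step 1)
    D ↦ CB  (constrained at step 1)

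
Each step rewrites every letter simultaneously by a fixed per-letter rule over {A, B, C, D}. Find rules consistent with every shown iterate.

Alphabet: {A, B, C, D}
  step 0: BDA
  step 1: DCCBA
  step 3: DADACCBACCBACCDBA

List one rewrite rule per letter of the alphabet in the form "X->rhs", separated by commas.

A->BA, B->D, C->DA, D->CC

  step 0 ⇒ step 1: BDA ⇒ D·CC·BA
    A ↦ BA
    B ↦ D
    D ↦ CC
    C ↦ DA  (constrained at step 1)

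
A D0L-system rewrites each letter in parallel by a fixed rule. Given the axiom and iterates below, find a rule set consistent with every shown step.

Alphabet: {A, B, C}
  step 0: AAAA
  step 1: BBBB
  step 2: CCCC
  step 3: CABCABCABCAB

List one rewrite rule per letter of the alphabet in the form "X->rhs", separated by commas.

A->B, B->C, C->CAB

  step 2 ⇒ step 3: CCCC ⇒ CAB·CAB·CAB·CAB
    C ↦ CAB
  step 0 ⇒ step 1: AAAA ⇒ B·B·B·B
    A ↦ B
  step 1 ⇒ step 2: BBBB ⇒ C·C·C·C
    B ↦ C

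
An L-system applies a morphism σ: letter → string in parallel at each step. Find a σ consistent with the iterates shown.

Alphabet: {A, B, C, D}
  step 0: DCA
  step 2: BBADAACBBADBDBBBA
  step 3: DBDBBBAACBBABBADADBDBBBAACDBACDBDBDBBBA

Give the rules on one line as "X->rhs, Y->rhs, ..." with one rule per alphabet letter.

  step 2 ⇒ step 3: BBADAACBBADBDBBBA ⇒ DB·DB·BBA·AC·BBA·BBA·DA·DB·DB·BBA·AC·DB·AC·DB·DB·DB·BBA
    A ↦ BBA
    B ↦ DB
    C ↦ DA
    D ↦ AC

A->BBA, B->DB, C->DA, D->AC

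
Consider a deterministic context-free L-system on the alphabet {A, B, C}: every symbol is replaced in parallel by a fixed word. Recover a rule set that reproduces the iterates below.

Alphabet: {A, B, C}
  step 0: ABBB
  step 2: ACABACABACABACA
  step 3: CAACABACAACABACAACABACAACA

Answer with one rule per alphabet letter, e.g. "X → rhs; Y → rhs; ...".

A->CA, B->BA, C->A

  step 2 ⇒ step 3: ACABACABACABACA ⇒ CA·A·CA·BA·CA·A·CA·BA·CA·A·CA·BA·CA·A·CA
    A ↦ CA
    B ↦ BA
    C ↦ A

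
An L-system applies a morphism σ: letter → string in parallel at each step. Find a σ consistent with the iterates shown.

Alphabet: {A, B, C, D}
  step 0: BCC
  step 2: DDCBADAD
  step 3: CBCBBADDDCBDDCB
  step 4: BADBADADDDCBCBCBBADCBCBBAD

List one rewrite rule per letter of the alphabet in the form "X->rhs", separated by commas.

A->DD, B->AD, C->B, D->CB

  step 3 ⇒ step 4: CBCBBADDDCBDDCB ⇒ B·AD·B·AD·AD·DD·CB·CB·CB·B·AD·CB·CB·B·AD
    A ↦ DD
    B ↦ AD
    C ↦ B
    D ↦ CB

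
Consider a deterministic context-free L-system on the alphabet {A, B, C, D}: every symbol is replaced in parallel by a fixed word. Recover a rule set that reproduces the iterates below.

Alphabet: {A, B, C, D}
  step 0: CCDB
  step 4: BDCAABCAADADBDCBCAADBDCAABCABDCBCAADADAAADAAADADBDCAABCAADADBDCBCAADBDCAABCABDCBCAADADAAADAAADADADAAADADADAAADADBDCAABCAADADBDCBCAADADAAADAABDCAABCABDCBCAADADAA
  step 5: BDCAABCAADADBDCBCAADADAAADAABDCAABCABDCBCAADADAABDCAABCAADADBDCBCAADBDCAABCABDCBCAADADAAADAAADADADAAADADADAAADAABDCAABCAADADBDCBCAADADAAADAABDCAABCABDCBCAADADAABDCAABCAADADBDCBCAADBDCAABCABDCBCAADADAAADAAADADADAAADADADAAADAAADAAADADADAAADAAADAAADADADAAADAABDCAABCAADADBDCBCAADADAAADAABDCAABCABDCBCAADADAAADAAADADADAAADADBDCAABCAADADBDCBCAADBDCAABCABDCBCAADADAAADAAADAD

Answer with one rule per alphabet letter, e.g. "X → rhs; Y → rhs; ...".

A->AD, B->BDC, C->BCA, D->AA

  step 4 ⇒ step 5: BDCAABCAADADBDCBCAADBDCAABCABDCBCAADADAAADAAADADBDCAABCAADADBDCBCAADBDCAABCABDCBCAADADAAADAAADADADAAADADADAAADADBDCAABCAADADBDCBCAADADAAADAABDCAABCABDCBCAADADAA ⇒ BDC·AA·BCA·AD·AD·BDC·BCA·AD·AD·AA·AD·AA·BDC·AA·BCA·BDC·BCA·AD·AD·AA·BDC·AA·BCA·AD·AD·BDC·BCA·AD·BDC·AA·BCA·BDC·BCA·AD·AD·AA·AD·AA·AD·AD·AD·AA·AD·AD·AD·AA·AD·AA·BDC·AA·BCA·AD·AD·BDC·BCA·AD·AD·AA·AD·AA·BDC·AA·BCA·BDC·BCA·AD·AD·AA·BDC·AA·BCA·AD·AD·BDC·BCA·AD·BDC·AA·BCA·BDC·BCA·AD·AD·AA·AD·AA·AD·AD·AD·AA·AD·AD·AD·AA·AD·AA·AD·AA·AD·AD·AD·AA·AD·AA·AD·AA·AD·AD·AD·AA·AD·AA·BDC·AA·BCA·AD·AD·BDC·BCA·AD·AD·AA·AD·AA·BDC·AA·BCA·BDC·BCA·AD·AD·AA·AD·AA·AD·AD·AD·AA·AD·AD·BDC·AA·BCA·AD·AD·BDC·BCA·AD·BDC·AA·BCA·BDC·BCA·AD·AD·AA·AD·AA·AD·AD
    A ↦ AD
    B ↦ BDC
    C ↦ BCA
    D ↦ AA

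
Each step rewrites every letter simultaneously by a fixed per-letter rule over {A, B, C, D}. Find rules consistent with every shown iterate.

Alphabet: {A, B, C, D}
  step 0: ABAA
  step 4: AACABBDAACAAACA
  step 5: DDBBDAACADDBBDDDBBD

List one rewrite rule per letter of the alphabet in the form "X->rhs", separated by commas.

A->D, B->A, C->BB, D->CA

  step 4 ⇒ step 5: AACABBDAACAAACA ⇒ D·D·BB·D·A·A·CA·D·D·BB·D·D·D·BB·D
    A ↦ D
    B ↦ A
    C ↦ BB
    D ↦ CA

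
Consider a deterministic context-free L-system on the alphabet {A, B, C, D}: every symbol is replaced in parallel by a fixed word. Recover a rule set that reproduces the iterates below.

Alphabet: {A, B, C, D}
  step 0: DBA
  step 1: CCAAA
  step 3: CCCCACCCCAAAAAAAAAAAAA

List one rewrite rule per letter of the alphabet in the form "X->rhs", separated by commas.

A->AA, B->A, C->DDB, D->CC

  step 0 ⇒ step 1: DBA ⇒ CC·A·AA
    A ↦ AA
    B ↦ A
    D ↦ CC
    C ↦ DDB  (constrained at step 1)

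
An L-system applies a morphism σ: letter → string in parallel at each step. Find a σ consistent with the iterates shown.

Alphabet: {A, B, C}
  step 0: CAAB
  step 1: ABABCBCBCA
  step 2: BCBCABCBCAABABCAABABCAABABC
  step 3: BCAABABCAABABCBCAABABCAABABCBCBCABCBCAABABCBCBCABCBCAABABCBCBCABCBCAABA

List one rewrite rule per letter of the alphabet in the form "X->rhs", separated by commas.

  step 2 ⇒ step 3: BCBCABCBCAABABCAABABCAABABC ⇒ BCA·ABA·BCA·ABA·BC·BCA·ABA·BCA·ABA·BC·BC·BCA·BC·BCA·ABA·BC·BC·BCA·BC·BCA·ABA·BC·BC·BCA·BC·BCA·ABA
    A ↦ BC
    B ↦ BCA
    C ↦ ABA

A->BC, B->BCA, C->ABA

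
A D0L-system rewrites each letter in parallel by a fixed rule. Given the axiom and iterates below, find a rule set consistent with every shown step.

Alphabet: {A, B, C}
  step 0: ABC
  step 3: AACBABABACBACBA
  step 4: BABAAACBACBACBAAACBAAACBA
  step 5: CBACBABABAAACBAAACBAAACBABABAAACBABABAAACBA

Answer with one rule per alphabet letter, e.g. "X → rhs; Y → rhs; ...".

  step 4 ⇒ step 5: BABAAACBACBACBAAACBAAACBA ⇒ C·BA·C·BA·BA·BA·AA·C·BA·AA·C·BA·AA·C·BA·BA·BA·AA·C·BA·BA·BA·AA·C·BA
    A ↦ BA
    B ↦ C
    C ↦ AA

A->BA, B->C, C->AA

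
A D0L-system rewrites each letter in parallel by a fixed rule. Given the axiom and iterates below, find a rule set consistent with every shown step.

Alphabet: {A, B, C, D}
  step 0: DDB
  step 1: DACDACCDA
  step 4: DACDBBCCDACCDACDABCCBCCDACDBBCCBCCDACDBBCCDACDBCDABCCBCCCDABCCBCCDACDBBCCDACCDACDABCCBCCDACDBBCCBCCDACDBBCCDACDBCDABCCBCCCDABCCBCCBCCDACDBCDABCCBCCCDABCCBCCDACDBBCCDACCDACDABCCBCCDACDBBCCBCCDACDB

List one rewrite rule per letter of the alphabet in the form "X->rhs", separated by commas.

A->DB, B->CDA, C->BCC, D->DAC

  step 0 ⇒ step 1: DDB ⇒ DAC·DAC·CDA
    B ↦ CDA
    D ↦ DAC
    A ↦ DB  (constrained at step 1)
    C ↦ BCC  (constrained at step 1)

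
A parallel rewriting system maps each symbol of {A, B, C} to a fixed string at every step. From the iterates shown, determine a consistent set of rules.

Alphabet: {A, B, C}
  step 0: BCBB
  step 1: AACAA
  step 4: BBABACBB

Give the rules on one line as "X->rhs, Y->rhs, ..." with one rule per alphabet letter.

A->B, B->A, C->AC

  step 0 ⇒ step 1: BCBB ⇒ A·AC·A·A
    B ↦ A
    C ↦ AC
    A ↦ B  (constrained at step 1)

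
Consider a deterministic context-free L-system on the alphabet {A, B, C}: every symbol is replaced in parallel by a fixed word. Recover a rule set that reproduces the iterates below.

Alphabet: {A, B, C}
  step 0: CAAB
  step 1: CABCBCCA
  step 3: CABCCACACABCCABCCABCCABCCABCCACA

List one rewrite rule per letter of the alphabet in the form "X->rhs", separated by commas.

A->BC, B->CA, C->CA

  step 0 ⇒ step 1: CAAB ⇒ CA·BC·BC·CA
    A ↦ BC
    B ↦ CA
    C ↦ CA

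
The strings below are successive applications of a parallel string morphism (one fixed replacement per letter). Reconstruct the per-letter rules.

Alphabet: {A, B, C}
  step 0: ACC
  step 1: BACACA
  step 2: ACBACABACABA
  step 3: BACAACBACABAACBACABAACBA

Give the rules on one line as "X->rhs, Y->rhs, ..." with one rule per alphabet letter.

A->BA, B->AC, C->CA

  step 2 ⇒ step 3: ACBACABACABA ⇒ BA·CA·AC·BA·CA·BA·AC·BA·CA·BA·AC·BA
    A ↦ BA
    B ↦ AC
    C ↦ CA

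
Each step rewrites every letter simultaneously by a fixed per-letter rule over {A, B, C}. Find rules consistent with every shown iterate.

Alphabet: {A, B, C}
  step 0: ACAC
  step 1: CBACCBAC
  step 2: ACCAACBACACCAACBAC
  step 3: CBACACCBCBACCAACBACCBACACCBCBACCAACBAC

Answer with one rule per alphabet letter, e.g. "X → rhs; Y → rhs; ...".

  step 2 ⇒ step 3: ACCAACBACACCAACBAC ⇒ CB·AC·AC·CB·CB·AC·CAA·CB·AC·CB·AC·AC·CB·CB·AC·CAA·CB·AC
    A ↦ CB
    B ↦ CAA
    C ↦ AC

A->CB, B->CAA, C->AC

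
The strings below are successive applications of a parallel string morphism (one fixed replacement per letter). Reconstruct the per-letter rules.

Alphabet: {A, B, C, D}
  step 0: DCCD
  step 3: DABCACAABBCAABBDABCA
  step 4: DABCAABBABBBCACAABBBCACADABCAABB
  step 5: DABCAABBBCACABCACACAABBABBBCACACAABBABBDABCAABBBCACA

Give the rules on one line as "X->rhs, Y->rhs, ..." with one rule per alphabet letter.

  step 4 ⇒ step 5: DABCAABBABBBCACAABBBCACADABCAABB ⇒ DA·B·CA·AB·B·B·CA·CA·B·CA·CA·CA·AB·B·AB·B·B·CA·CA·CA·AB·B·AB·B·DA·B·CA·AB·B·B·CA·CA
    A ↦ B
    B ↦ CA
    C ↦ AB
    D ↦ DA

A->B, B->CA, C->AB, D->DA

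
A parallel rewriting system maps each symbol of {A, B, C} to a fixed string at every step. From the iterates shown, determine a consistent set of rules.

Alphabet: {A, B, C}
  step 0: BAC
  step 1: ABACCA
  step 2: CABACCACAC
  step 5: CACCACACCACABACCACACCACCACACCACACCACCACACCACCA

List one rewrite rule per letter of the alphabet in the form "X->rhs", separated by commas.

  step 1 ⇒ step 2: ABACCA ⇒ C·ABA·C·CA·CA·C
    A ↦ C
    B ↦ ABA
    C ↦ CA

A->C, B->ABA, C->CA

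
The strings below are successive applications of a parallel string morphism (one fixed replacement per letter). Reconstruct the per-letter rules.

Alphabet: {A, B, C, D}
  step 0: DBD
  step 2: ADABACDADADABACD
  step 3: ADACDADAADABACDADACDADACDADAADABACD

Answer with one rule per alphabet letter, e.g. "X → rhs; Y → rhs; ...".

A->AD, B->A, C->AB, D->ACD

  step 2 ⇒ step 3: ADABACDADADABACD ⇒ AD·ACD·AD·A·AD·AB·ACD·AD·ACD·AD·ACD·AD·A·AD·AB·ACD
    A ↦ AD
    B ↦ A
    C ↦ AB
    D ↦ ACD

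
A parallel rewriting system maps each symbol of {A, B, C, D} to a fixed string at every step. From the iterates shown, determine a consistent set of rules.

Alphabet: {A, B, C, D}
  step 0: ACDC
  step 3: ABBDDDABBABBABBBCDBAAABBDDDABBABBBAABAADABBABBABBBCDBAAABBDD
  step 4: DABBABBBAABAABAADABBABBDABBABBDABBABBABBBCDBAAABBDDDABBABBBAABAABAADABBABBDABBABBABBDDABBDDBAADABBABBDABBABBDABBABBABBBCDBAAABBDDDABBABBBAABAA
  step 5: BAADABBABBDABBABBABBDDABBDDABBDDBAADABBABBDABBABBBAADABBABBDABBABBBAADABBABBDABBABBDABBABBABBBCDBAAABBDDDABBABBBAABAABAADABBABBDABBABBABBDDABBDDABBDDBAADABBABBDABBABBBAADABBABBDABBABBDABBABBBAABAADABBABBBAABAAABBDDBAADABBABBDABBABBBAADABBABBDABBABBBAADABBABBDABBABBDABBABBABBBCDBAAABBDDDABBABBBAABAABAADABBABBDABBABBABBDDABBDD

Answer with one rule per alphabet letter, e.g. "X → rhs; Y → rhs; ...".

A->D, B->ABB, C->BCD, D->BAA

  step 4 ⇒ step 5: DABBABBBAABAABAADABBABBDABBABBDABBABBABBBCDBAAABBDDDABBABBBAABAABAADABBABBDABBABBABBDDABBDDBAADABBABBDABBABBDABBABBABBBCDBAAABBDDDABBABBBAABAA ⇒ BAA·D·ABB·ABB·D·ABB·ABB·ABB·D·D·ABB·D·D·ABB·D·D·BAA·D·ABB·ABB·D·ABB·ABB·BAA·D·ABB·ABB·D·ABB·ABB·BAA·D·ABB·ABB·D·ABB·ABB·D·ABB·ABB·ABB·BCD·BAA·ABB·D·D·D·ABB·ABB·BAA·BAA·BAA·D·ABB·ABB·D·ABB·ABB·ABB·D·D·ABB·D·D·ABB·D·D·BAA·D·ABB·ABB·D·ABB·ABB·BAA·D·ABB·ABB·D·ABB·ABB·D·ABB·ABB·BAA·BAA·D·ABB·ABB·BAA·BAA·ABB·D·D·BAA·D·ABB·ABB·D·ABB·ABB·BAA·D·ABB·ABB·D·ABB·ABB·BAA·D·ABB·ABB·D·ABB·ABB·D·ABB·ABB·ABB·BCD·BAA·ABB·D·D·D·ABB·ABB·BAA·BAA·BAA·D·ABB·ABB·D·ABB·ABB·ABB·D·D·ABB·D·D
    A ↦ D
    B ↦ ABB
    C ↦ BCD
    D ↦ BAA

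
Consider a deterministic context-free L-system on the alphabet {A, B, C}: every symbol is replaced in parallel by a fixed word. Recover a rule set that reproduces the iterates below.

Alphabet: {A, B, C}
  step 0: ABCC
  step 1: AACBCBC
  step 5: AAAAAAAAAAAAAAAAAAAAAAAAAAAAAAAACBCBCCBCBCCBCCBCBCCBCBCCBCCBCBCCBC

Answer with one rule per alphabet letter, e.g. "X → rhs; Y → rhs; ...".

A->AA, B->C, C->BC

  step 0 ⇒ step 1: ABCC ⇒ AA·C·BC·BC
    A ↦ AA
    B ↦ C
    C ↦ BC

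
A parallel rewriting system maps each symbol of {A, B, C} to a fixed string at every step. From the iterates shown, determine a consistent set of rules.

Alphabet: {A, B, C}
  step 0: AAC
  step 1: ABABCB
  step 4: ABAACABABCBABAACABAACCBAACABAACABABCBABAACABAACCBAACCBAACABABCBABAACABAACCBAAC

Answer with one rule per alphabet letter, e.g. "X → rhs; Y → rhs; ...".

  step 0 ⇒ step 1: AAC ⇒ AB·AB·CB
    A ↦ AB
    C ↦ CB
    B ↦ AAC  (constrained at step 1)

A->AB, B->AAC, C->CB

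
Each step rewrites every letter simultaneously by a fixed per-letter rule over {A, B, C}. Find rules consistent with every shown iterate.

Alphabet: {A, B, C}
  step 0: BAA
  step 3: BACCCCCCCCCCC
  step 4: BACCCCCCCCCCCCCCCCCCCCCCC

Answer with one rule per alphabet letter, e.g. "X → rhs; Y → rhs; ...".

  step 3 ⇒ step 4: BACCCCCCCCCCC ⇒ BA·C·CC·CC·CC·CC·CC·CC·CC·CC·CC·CC·CC
    A ↦ C
    B ↦ BA
    C ↦ CC

A->C, B->BA, C->CC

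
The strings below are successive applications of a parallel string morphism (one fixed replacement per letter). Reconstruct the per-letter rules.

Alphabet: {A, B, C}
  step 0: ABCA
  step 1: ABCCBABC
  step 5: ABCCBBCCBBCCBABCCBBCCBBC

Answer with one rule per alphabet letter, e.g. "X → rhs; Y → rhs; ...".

  step 0 ⇒ step 1: ABCA ⇒ ABC·C·B·ABC
    A ↦ ABC
    B ↦ C
    C ↦ B

A->ABC, B->C, C->B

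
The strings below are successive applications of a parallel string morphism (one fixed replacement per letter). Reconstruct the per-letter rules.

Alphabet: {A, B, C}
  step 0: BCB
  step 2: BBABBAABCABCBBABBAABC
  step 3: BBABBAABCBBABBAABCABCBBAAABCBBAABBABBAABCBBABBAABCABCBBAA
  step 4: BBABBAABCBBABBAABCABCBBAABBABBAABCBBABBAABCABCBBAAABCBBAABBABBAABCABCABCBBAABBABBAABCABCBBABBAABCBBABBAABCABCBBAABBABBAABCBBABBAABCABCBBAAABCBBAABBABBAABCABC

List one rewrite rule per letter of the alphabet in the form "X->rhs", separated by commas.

A->ABC, B->BBA, C->A

  step 3 ⇒ step 4: BBABBAABCBBABBAABCABCBBAAABCBBAABBABBAABCBBABBAABCABCBBAA ⇒ BBA·BBA·ABC·BBA·BBA·ABC·ABC·BBA·A·BBA·BBA·ABC·BBA·BBA·ABC·ABC·BBA·A·ABC·BBA·A·BBA·BBA·ABC·ABC·ABC·BBA·A·BBA·BBA·ABC·ABC·BBA·BBA·ABC·BBA·BBA·ABC·ABC·BBA·A·BBA·BBA·ABC·BBA·BBA·ABC·ABC·BBA·A·ABC·BBA·A·BBA·BBA·ABC·ABC
    A ↦ ABC
    B ↦ BBA
    C ↦ A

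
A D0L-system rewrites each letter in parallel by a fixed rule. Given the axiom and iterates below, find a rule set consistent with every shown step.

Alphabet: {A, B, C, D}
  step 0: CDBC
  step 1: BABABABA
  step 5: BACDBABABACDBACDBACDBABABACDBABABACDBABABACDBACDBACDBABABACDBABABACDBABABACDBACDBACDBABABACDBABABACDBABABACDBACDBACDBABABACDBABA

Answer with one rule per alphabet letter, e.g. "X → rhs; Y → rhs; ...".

  step 0 ⇒ step 1: CDBC ⇒ BA·BA·BA·BA
    B ↦ BA
    C ↦ BA
    D ↦ BA
    A ↦ CD  (constrained at step 1)

A->CD, B->BA, C->BA, D->BA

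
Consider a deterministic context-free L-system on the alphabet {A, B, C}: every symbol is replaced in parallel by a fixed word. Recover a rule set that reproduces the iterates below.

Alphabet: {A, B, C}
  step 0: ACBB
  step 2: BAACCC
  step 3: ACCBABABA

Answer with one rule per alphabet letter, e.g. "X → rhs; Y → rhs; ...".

A->C, B->A, C->BA

  step 2 ⇒ step 3: BAACCC ⇒ A·C·C·BA·BA·BA
    A ↦ C
    B ↦ A
    C ↦ BA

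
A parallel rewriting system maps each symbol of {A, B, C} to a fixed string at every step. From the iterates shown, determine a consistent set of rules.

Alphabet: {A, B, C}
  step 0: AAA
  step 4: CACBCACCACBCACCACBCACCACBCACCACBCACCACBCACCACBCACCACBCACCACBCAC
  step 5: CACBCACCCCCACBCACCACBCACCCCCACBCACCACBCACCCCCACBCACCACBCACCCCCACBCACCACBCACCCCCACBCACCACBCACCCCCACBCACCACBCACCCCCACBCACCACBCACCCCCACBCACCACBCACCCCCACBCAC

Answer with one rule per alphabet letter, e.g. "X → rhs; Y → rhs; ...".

  step 4 ⇒ step 5: CACBCACCACBCACCACBCACCACBCACCACBCACCACBCACCACBCACCACBCACCACBCAC ⇒ CAC·B·CAC·CCC·CAC·B·CAC·CAC·B·CAC·CCC·CAC·B·CAC·CAC·B·CAC·CCC·CAC·B·CAC·CAC·B·CAC·CCC·CAC·B·CAC·CAC·B·CAC·CCC·CAC·B·CAC·CAC·B·CAC·CCC·CAC·B·CAC·CAC·B·CAC·CCC·CAC·B·CAC·CAC·B·CAC·CCC·CAC·B·CAC·CAC·B·CAC·CCC·CAC·B·CAC
    A ↦ B
    B ↦ CCC
    C ↦ CAC

A->B, B->CCC, C->CAC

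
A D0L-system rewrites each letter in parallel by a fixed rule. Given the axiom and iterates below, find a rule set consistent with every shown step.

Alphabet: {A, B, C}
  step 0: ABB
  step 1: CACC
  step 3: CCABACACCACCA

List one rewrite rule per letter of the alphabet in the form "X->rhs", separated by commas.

  step 0 ⇒ step 1: ABB ⇒ CA·C·C
    A ↦ CA
    B ↦ C
    C ↦ BA  (constrained at step 1)

A->CA, B->C, C->BA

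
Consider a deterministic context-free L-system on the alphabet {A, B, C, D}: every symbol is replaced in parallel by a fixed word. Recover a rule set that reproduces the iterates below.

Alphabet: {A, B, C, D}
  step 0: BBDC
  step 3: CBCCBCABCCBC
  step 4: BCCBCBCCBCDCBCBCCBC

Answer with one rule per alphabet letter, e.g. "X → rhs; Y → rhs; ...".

  step 3 ⇒ step 4: CBCCBCABCCBC ⇒ BC·C·BC·BC·C·BC·D·C·BC·BC·C·BC
    A ↦ D
    B ↦ C
    C ↦ BC
    D ↦ A  (constrained at step 0)

A->D, B->C, C->BC, D->A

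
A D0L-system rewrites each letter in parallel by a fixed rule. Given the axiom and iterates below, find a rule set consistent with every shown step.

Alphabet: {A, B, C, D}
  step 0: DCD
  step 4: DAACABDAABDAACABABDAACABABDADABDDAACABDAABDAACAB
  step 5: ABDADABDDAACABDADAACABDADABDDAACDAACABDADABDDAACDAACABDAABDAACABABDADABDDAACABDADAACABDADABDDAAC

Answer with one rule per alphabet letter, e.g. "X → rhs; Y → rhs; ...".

  step 4 ⇒ step 5: DAACABDAABDAACABABDAACABABDADABDDAACABDAABDAACAB ⇒ AB·DA·DA·BD·DA·AC·AB·DA·DA·AC·AB·DA·DA·BD·DA·AC·DA·AC·AB·DA·DA·BD·DA·AC·DA·AC·AB·DA·AB·DA·AC·AB·AB·DA·DA·BD·DA·AC·AB·DA·DA·AC·AB·DA·DA·BD·DA·AC
    A ↦ DA
    B ↦ AC
    C ↦ BD
    D ↦ AB

A->DA, B->AC, C->BD, D->AB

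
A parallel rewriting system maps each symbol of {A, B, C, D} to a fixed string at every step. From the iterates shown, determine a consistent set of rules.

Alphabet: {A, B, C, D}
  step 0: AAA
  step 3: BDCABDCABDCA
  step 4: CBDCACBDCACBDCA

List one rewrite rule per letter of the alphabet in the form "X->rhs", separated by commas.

A->CA, B->C, C->D, D->B

  step 3 ⇒ step 4: BDCABDCABDCA ⇒ C·B·D·CA·C·B·D·CA·C·B·D·CA
    A ↦ CA
    B ↦ C
    C ↦ D
    D ↦ B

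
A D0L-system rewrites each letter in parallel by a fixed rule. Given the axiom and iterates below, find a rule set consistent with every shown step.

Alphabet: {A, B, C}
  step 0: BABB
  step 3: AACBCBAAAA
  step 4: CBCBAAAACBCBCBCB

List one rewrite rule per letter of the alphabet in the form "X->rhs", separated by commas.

A->CB, B->A, C->A

  step 3 ⇒ step 4: AACBCBAAAA ⇒ CB·CB·A·A·A·A·CB·CB·CB·CB
    A ↦ CB
    B ↦ A
    C ↦ A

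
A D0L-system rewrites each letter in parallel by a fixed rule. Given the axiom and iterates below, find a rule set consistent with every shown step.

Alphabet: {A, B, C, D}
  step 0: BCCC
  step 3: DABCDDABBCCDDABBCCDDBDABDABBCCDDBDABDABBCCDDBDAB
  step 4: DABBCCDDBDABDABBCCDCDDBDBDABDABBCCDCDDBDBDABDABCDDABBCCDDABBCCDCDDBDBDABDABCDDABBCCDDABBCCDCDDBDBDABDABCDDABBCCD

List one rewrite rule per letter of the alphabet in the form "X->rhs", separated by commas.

A->BC, B->CD, C->DB, D->DAB

  step 3 ⇒ step 4: DABCDDABBCCDDABBCCDDBDABDABBCCDDBDABDABBCCDDBDAB ⇒ DAB·BC·CD·DB·DAB·DAB·BC·CD·CD·DB·DB·DAB·DAB·BC·CD·CD·DB·DB·DAB·DAB·CD·DAB·BC·CD·DAB·BC·CD·CD·DB·DB·DAB·DAB·CD·DAB·BC·CD·DAB·BC·CD·CD·DB·DB·DAB·DAB·CD·DAB·BC·CD
    A ↦ BC
    B ↦ CD
    C ↦ DB
    D ↦ DAB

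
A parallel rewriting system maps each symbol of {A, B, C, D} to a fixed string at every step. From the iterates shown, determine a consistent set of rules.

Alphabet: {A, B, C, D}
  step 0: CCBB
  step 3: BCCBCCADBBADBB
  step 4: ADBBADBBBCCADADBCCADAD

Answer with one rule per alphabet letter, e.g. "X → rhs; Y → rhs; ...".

  step 3 ⇒ step 4: BCCBCCADBBADBB ⇒ AD·B·B·AD·B·B·BC·C·AD·AD·BC·C·AD·AD
    A ↦ BC
    B ↦ AD
    C ↦ B
    D ↦ C

A->BC, B->AD, C->B, D->C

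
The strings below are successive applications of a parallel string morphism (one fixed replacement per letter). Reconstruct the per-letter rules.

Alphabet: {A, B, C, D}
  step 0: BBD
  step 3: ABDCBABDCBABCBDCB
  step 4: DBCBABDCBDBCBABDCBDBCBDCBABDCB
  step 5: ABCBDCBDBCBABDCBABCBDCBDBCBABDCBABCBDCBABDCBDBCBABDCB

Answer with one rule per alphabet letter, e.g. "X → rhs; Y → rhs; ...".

A->DB, B->CB, C->D, D->AB

  step 4 ⇒ step 5: DBCBABDCBDBCBABDCBDBCBDCBABDCB ⇒ AB·CB·D·CB·DB·CB·AB·D·CB·AB·CB·D·CB·DB·CB·AB·D·CB·AB·CB·D·CB·AB·D·CB·DB·CB·AB·D·CB
    A ↦ DB
    B ↦ CB
    C ↦ D
    D ↦ AB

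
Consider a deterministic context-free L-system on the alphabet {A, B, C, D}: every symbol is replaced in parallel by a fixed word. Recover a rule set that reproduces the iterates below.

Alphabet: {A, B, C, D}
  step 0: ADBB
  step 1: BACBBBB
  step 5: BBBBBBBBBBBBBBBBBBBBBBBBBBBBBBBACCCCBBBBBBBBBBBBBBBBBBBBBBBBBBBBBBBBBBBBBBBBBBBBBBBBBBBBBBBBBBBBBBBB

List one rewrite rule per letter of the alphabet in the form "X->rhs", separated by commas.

  step 0 ⇒ step 1: ADBB ⇒ BA·C·BB·BB
    A ↦ BA
    B ↦ BB
    D ↦ C
    C ↦ DD  (constrained at step 1)

A->BA, B->BB, C->DD, D->C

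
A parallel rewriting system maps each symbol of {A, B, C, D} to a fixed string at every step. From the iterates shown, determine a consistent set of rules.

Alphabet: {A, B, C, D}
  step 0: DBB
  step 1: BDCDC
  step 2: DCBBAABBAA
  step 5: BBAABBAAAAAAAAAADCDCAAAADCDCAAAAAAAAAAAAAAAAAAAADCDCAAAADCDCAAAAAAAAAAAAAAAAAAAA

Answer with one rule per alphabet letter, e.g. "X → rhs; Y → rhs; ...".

A->AA, B->DC, C->BAA, D->B

  step 1 ⇒ step 2: BDCDC ⇒ DC·B·BAA·B·BAA
    B ↦ DC
    C ↦ BAA
    D ↦ B
    A ↦ AA  (constrained at step 2)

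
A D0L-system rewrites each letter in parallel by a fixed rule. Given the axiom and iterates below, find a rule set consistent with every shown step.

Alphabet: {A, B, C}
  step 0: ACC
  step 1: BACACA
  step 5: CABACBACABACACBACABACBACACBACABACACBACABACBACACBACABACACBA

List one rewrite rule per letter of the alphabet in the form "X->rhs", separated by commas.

A->BA, B->C, C->CA

  step 0 ⇒ step 1: ACC ⇒ BA·CA·CA
    A ↦ BA
    C ↦ CA
    B ↦ C  (constrained at step 1)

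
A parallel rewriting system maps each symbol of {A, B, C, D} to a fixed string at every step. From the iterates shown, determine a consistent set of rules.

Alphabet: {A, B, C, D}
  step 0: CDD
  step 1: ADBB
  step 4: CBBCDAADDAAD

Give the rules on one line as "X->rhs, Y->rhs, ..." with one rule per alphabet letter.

A->C, B->DA, C->AD, D->B

  step 0 ⇒ step 1: CDD ⇒ AD·B·B
    C ↦ AD
    D ↦ B
    A ↦ C  (constrained at step 1)
    B ↦ DA  (constrained at step 1)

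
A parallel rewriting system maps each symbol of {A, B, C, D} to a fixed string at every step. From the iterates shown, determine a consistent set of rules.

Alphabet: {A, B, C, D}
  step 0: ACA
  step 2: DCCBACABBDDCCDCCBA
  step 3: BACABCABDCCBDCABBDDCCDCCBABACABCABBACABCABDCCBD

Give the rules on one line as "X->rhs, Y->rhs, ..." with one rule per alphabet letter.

  step 2 ⇒ step 3: DCCBACABBDDCCDCCBA ⇒ BA·CAB·CAB·DCC·BD·CAB·BD·DCC·DCC·BA·BA·CAB·CAB·BA·CAB·CAB·DCC·BD
    A ↦ BD
    B ↦ DCC
    C ↦ CAB
    D ↦ BA

A->BD, B->DCC, C->CAB, D->BA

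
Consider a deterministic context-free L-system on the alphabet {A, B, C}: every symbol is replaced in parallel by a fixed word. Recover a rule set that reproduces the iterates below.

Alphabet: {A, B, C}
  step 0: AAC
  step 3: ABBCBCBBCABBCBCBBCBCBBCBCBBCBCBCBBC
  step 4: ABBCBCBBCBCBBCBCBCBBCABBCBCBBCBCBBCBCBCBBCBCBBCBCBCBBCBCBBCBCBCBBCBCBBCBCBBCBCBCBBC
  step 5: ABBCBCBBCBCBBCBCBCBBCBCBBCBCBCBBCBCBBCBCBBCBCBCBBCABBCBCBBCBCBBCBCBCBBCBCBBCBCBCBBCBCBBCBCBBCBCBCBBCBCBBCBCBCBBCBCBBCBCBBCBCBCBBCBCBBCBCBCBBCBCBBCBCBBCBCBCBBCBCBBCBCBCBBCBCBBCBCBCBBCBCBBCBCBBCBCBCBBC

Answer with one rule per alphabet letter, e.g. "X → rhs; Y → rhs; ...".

  step 4 ⇒ step 5: ABBCBCBBCBCBBCBCBCBBCABBCBCBBCBCBBCBCBCBBCBCBBCBCBCBBCBCBBCBCBCBBCBCBBCBCBBCBCBCBBC ⇒ AB·BC·BC·BBC·BC·BBC·BC·BC·BBC·BC·BBC·BC·BC·BBC·BC·BBC·BC·BBC·BC·BC·BBC·AB·BC·BC·BBC·BC·BBC·BC·BC·BBC·BC·BBC·BC·BC·BBC·BC·BBC·BC·BBC·BC·BC·BBC·BC·BBC·BC·BC·BBC·BC·BBC·BC·BBC·BC·BC·BBC·BC·BBC·BC·BC·BBC·BC·BBC·BC·BBC·BC·BC·BBC·BC·BBC·BC·BC·BBC·BC·BBC·BC·BC·BBC·BC·BBC·BC·BBC·BC·BC·BBC
    A ↦ AB
    B ↦ BC
    C ↦ BBC

A->AB, B->BC, C->BBC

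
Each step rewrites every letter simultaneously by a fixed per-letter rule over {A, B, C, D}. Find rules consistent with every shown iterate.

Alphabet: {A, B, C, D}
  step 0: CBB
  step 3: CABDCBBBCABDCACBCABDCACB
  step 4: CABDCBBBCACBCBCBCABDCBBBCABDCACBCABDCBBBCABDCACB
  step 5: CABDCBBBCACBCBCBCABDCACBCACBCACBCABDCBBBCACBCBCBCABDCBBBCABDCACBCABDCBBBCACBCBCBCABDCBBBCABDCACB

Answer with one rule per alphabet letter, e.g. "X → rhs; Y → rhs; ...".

  step 4 ⇒ step 5: CABDCBBBCACBCBCBCABDCBBBCABDCACBCABDCBBBCABDCACB ⇒ CA·BD·CB·BB·CA·CB·CB·CB·CA·BD·CA·CB·CA·CB·CA·CB·CA·BD·CB·BB·CA·CB·CB·CB·CA·BD·CB·BB·CA·BD·CA·CB·CA·BD·CB·BB·CA·CB·CB·CB·CA·BD·CB·BB·CA·BD·CA·CB
    A ↦ BD
    B ↦ CB
    C ↦ CA
    D ↦ BB

A->BD, B->CB, C->CA, D->BB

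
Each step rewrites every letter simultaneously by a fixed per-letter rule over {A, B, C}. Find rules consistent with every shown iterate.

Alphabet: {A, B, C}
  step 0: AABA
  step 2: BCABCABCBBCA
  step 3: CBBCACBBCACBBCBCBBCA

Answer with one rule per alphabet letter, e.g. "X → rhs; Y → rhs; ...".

A->CA, B->CB, C->B

  step 2 ⇒ step 3: BCABCABCBBCA ⇒ CB·B·CA·CB·B·CA·CB·B·CB·CB·B·CA
    A ↦ CA
    B ↦ CB
    C ↦ B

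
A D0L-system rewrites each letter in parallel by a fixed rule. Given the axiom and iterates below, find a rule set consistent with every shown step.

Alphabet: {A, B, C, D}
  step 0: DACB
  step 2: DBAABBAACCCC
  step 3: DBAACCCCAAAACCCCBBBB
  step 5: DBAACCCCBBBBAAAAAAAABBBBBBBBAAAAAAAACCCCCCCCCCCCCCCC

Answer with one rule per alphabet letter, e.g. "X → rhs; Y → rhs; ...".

  step 2 ⇒ step 3: DBAABBAACCCC ⇒ DB·AA·CC·CC·AA·AA·CC·CC·B·B·B·B
    A ↦ CC
    B ↦ AA
    C ↦ B
    D ↦ DB

A->CC, B->AA, C->B, D->DB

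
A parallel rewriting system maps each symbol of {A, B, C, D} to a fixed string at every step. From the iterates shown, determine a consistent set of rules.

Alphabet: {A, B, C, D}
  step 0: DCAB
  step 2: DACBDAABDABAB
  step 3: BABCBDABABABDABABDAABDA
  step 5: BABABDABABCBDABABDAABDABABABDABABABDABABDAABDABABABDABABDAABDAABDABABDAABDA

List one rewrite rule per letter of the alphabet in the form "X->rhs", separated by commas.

  step 2 ⇒ step 3: DACBDAABDABAB ⇒ B·AB·CB·DA·B·AB·AB·DA·B·AB·DA·AB·DA
    A ↦ AB
    B ↦ DA
    C ↦ CB
    D ↦ B

A->AB, B->DA, C->CB, D->B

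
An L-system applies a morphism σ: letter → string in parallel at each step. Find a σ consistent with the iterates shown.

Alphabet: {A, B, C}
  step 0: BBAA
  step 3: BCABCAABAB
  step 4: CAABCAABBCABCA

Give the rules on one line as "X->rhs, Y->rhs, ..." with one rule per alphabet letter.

A->B, B->CA, C->A

  step 3 ⇒ step 4: BCABCAABAB ⇒ CA·A·B·CA·A·B·B·CA·B·CA
    A ↦ B
    B ↦ CA
    C ↦ A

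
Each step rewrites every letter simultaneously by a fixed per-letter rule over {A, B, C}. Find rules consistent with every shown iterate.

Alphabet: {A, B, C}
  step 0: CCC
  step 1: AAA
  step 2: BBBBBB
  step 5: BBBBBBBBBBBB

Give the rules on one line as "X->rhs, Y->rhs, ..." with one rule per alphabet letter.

  step 1 ⇒ step 2: AAA ⇒ BB·BB·BB
    A ↦ BB
    B ↦ C  (constrained at step 2)
  step 0 ⇒ step 1: CCC ⇒ A·A·A
    C ↦ A

A->BB, B->C, C->A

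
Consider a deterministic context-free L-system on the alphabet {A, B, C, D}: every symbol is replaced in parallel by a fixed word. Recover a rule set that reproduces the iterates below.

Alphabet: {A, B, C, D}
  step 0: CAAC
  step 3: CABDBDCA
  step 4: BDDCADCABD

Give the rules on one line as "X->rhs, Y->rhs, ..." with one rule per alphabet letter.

  step 3 ⇒ step 4: CABDBDCA ⇒ B·D·D·CA·D·CA·B·D
    A ↦ D
    B ↦ D
    C ↦ B
    D ↦ CA

A->D, B->D, C->B, D->CA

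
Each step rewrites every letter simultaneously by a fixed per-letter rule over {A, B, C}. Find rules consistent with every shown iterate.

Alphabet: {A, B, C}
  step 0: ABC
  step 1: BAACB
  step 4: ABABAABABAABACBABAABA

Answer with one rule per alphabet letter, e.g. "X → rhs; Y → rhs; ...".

A->BA, B->A, C->CB

  step 0 ⇒ step 1: ABC ⇒ BA·A·CB
    A ↦ BA
    B ↦ A
    C ↦ CB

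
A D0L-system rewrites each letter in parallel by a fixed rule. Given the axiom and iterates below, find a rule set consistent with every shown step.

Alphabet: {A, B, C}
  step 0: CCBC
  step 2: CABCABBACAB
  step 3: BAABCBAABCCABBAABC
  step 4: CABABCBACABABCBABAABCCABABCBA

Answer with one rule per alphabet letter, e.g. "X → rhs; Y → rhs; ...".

A->AB, B->C, C->BA

  step 3 ⇒ step 4: BAABCBAABCCABBAABC ⇒ C·AB·AB·C·BA·C·AB·AB·C·BA·BA·AB·C·C·AB·AB·C·BA
    A ↦ AB
    B ↦ C
    C ↦ BA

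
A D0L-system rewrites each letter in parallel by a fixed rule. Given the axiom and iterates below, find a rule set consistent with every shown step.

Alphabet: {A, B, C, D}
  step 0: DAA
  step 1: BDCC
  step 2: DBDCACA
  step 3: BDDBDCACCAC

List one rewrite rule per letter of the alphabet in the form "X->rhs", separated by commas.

  step 2 ⇒ step 3: DBDCACA ⇒ BD·D·BD·CA·C·CA·C
    A ↦ C
    B ↦ D
    C ↦ CA
    D ↦ BD

A->C, B->D, C->CA, D->BD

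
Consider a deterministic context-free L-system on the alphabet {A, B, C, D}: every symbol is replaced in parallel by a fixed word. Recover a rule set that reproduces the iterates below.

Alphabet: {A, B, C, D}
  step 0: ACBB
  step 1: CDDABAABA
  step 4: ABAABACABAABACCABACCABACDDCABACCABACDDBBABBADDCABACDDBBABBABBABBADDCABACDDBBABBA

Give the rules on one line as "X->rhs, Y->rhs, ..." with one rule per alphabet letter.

  step 0 ⇒ step 1: ACBB ⇒ C·DD·ABA·ABA
    A ↦ C
    B ↦ ABA
    C ↦ DD
    D ↦ BBA  (constrained at step 1)

A->C, B->ABA, C->DD, D->BBA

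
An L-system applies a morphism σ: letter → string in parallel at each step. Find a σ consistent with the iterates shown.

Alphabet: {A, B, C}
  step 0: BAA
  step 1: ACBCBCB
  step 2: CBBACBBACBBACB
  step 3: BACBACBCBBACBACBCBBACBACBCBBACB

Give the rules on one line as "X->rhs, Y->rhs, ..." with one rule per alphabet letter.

  step 2 ⇒ step 3: CBBACBBACBBACB ⇒ B·ACB·ACB·CB·B·ACB·ACB·CB·B·ACB·ACB·CB·B·ACB
    A ↦ CB
    B ↦ ACB
    C ↦ B

A->CB, B->ACB, C->B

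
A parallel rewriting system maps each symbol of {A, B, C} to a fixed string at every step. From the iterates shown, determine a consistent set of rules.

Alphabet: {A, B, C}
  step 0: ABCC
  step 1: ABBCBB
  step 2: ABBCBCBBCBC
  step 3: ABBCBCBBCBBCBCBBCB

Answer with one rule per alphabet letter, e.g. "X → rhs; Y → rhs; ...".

A->AB, B->BC, C->B

  step 2 ⇒ step 3: ABBCBCBBCBC ⇒ AB·BC·BC·B·BC·B·BC·BC·B·BC·B
    A ↦ AB
    B ↦ BC
    C ↦ B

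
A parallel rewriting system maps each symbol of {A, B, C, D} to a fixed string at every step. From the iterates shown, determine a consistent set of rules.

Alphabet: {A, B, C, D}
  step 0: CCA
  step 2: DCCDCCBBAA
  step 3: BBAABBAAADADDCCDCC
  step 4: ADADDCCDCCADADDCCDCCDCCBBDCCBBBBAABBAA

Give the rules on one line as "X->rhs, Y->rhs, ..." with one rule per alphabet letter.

A->DCC, B->AD, C->A, D->BB

  step 3 ⇒ step 4: BBAABBAAADADDCCDCC ⇒ AD·AD·DCC·DCC·AD·AD·DCC·DCC·DCC·BB·DCC·BB·BB·A·A·BB·A·A
    A ↦ DCC
    B ↦ AD
    C ↦ A
    D ↦ BB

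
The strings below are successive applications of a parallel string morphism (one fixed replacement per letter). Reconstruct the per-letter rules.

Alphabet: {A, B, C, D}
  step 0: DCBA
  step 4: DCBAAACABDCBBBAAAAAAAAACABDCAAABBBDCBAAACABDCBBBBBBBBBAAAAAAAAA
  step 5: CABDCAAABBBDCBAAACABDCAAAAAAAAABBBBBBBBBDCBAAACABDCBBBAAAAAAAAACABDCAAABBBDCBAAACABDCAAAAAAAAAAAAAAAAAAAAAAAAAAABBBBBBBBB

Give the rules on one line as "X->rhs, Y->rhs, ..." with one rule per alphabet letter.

  step 4 ⇒ step 5: DCBAAACABDCBBBAAAAAAAAACABDCAAABBBDCBAAACABDCBBBBBBBBBAAAAAAAAA ⇒ CAB·DC·AAA·B·B·B·DC·B·AAA·CAB·DC·AAA·AAA·AAA·B·B·B·B·B·B·B·B·B·DC·B·AAA·CAB·DC·B·B·B·AAA·AAA·AAA·CAB·DC·AAA·B·B·B·DC·B·AAA·CAB·DC·AAA·AAA·AAA·AAA·AAA·AAA·AAA·AAA·AAA·B·B·B·B·B·B·B·B·B
    A ↦ B
    B ↦ AAA
    C ↦ DC
    D ↦ CAB

A->B, B->AAA, C->DC, D->CAB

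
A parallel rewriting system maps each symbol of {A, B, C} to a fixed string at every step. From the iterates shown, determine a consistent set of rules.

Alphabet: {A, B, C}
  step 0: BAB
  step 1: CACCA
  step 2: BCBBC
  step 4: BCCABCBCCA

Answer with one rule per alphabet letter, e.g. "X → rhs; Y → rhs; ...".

A->C, B->CA, C->B

  step 1 ⇒ step 2: CACCA ⇒ B·C·B·B·C
    A ↦ C
    C ↦ B
  step 0 ⇒ step 1: BAB ⇒ CA·C·CA
    B ↦ CA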